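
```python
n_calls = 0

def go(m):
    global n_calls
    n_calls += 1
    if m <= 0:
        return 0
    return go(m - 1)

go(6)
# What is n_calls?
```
Call trace:
go(m=6)
  go(m=5)
    go(m=4)
      go(m=3)
        go(m=2)
          go(m=1)
            go(m=0)
            -> return 0
          -> return 0
        -> return 0
      -> return 0
    -> return 0
  -> return 0
-> return 0

n_calls is incremented once per call. go is entered once for each m = 6, 5, 4, 3, 2, 1, 0 (the m <= 0 call returns without recursing), i.e. 6 + 1 calls.
n_calls = 7

Final answer: 7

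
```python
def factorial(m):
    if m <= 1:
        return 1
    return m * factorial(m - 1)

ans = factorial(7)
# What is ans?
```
Call trace:
factorial(m=7)
  factorial(m=6)
    factorial(m=5)
      factorial(m=4)
        factorial(m=3)
          factorial(m=2)
            factorial(m=1)
            -> return 1
          -> return 2
        -> return 6
      -> return 24
    -> return 120
  -> return 720
-> return 5040

Final answer: 5040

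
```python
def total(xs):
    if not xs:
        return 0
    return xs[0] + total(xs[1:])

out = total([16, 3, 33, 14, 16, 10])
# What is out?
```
Call trace:
total(xs=[16, 3, 33, 14, 16, 10])
  total(xs=[3, 33, 14, 16, 10])
    total(xs=[33, 14, 16, 10])
      total(xs=[14, 16, 10])
        total(xs=[16, 10])
          total(xs=[10])
            total(xs=[])
            -> return 0
          -> return 10
        -> return 26
      -> return 40
    -> return 73
  -> return 76
-> return 92

Final answer: 92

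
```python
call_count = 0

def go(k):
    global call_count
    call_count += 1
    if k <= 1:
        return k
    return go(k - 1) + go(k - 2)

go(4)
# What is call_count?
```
Call trace (a repeated sub-call is expanded the first time; later identical calls just restate its return value):
go(k=4)
  go(k=3)
    go(k=2)
      go(k=1)
      -> return 1
      go(k=0)
      -> return 0
    -> return 1
    go(k=1)
    -> return 1
  -> return 2
  go(k=2) -> return 1  (same call as traced above)
-> return 3

call_count is incremented once per call, so count the calls in each subtree. Let C(k) = number of calls made by go(k).
C(0) = C(1) = 1 (base case, no recursion); C(k) = 1 + C(k - 1) + C(k - 2) otherwise.
C(2) = 1 + C(1) + C(0) = 1 + 1 + 1 = 3
C(3) = 1 + C(2) + C(1) = 1 + 3 + 1 = 5
C(4) = 1 + C(3) + C(2) = 1 + 5 + 3 = 9
call_count = C(4) = 9

Final answer: 9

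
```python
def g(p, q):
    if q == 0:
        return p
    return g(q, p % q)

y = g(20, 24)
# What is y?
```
Call trace:
g(p=20, q=24)
  g(p=24, q=20)
    g(p=20, q=4)
      g(p=4, q=0)
      -> return 4
    -> return 4
  -> return 4
-> return 4

Final answer: 4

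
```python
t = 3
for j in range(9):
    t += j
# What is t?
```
Trace:
  t=3
  t=3, j=0
  t=4, j=1
  t=6, j=2
  t=9, j=3
  t=13, j=4
  t=18, j=5
  t=24, j=6
  t=31, j=7
  t=39, j=8

Final answer: 39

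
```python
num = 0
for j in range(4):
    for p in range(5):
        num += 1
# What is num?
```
Trace:
  num=0
  num=1, j=0, p=0
  num=2, j=0, p=1
  num=3, j=0, p=2
  num=4, j=0, p=3
  num=5, j=0, p=4
  num=6, j=1, p=0
  num=7, j=1, p=1
  num=8, j=1, p=2
  num=9, j=1, p=3
  num=10, j=1, p=4
  num=11, j=2, p=0
  num=12, j=2, p=1
  num=13, j=2, p=2
  num=14, j=2, p=3
  num=15, j=2, p=4
  num=16, j=3, p=0
  num=17, j=3, p=1
  num=18, j=3, p=2
  num=19, j=3, p=3
  num=20, j=3, p=4

Final answer: 20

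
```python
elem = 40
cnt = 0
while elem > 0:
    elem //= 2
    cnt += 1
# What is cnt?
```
Trace:
  elem=40
  elem=40, cnt=0
  elem=20, cnt=1
  elem=10, cnt=2
  elem=5, cnt=3
  elem=2, cnt=4
  elem=1, cnt=5
  elem=0, cnt=6

Final answer: 6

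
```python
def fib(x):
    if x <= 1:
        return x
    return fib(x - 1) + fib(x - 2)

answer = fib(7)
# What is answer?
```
Call trace (a repeated sub-call is expanded the first time; later identical calls just restate its return value):
fib(x=7)
  fib(x=6)
    fib(x=5)
      fib(x=4)
        fib(x=3)
          fib(x=2)
            fib(x=1)
            -> return 1
            fib(x=0)
            -> return 0
          -> return 1
          fib(x=1)
          -> return 1
        -> return 2
        fib(x=2) -> return 1  (same call as traced above)
      -> return 3
      fib(x=3) -> return 2  (same call as traced above)
    -> return 5
    fib(x=4) -> return 3  (same call as traced above)
  -> return 8
  fib(x=5) -> return 5  (same call as traced above)
-> return 13

Final answer: 13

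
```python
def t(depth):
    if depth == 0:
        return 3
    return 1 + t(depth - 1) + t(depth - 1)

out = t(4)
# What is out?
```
Call trace (a repeated sub-call is expanded the first time; later identical calls just restate its return value):
t(depth=4)
  t(depth=3)
    t(depth=2)
      t(depth=1)
        t(depth=0)
        -> return 3
        t(depth=0)
        -> return 3
      -> return 7
      t(depth=1) -> return 7  (same call as traced above)
    -> return 15
    t(depth=2) -> return 15  (same call as traced above)
  -> return 31
  t(depth=3) -> return 31  (same call as traced above)
-> return 63

Final answer: 63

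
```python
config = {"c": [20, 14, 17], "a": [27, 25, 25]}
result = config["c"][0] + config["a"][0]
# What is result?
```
Trace:
  config={'c': [20, 14, 17], 'a': [27, 25, 25]}
  config={'c': [20, 14, 17], 'a': [27, 25, 25]}, result=47

Final answer: 47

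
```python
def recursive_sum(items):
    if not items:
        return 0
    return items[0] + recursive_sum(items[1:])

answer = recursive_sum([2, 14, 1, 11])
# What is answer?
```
Call trace:
recursive_sum(items=[2, 14, 1, 11])
  recursive_sum(items=[14, 1, 11])
    recursive_sum(items=[1, 11])
      recursive_sum(items=[11])
        recursive_sum(items=[])
        -> return 0
      -> return 11
    -> return 12
  -> return 26
-> return 28

Final answer: 28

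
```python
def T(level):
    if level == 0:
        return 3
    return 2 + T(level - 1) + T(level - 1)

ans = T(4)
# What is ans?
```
Call trace (a repeated sub-call is expanded the first time; later identical calls just restate its return value):
T(level=4)
  T(level=3)
    T(level=2)
      T(level=1)
        T(level=0)
        -> return 3
        T(level=0)
        -> return 3
      -> return 8
      T(level=1) -> return 8  (same call as traced above)
    -> return 18
    T(level=2) -> return 18  (same call as traced above)
  -> return 38
  T(level=3) -> return 38  (same call as traced above)
-> return 78

Final answer: 78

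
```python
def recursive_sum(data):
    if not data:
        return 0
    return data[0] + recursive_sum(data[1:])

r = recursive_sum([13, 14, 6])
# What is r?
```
Call trace:
recursive_sum(data=[13, 14, 6])
  recursive_sum(data=[14, 6])
    recursive_sum(data=[6])
      recursive_sum(data=[])
      -> return 0
    -> return 6
  -> return 20
-> return 33

Final answer: 33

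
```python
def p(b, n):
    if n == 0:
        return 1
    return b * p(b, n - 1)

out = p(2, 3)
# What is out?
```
Call trace:
p(b=2, n=3)
  p(b=2, n=2)
    p(b=2, n=1)
      p(b=2, n=0)
      -> return 1
    -> return 2
  -> return 4
-> return 8

Final answer: 8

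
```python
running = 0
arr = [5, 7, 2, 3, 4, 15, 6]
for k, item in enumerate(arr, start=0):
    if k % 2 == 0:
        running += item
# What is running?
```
Trace:
  running=0
  running=5, k=0, item=5
  running=5, k=1, item=7
  running=7, k=2, item=2
  running=7, k=3, item=3
  running=11, k=4, item=4
  running=11, k=5, item=15
  running=17, k=6, item=6

Final answer: 17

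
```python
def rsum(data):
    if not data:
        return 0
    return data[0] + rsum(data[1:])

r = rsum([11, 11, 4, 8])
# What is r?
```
Call trace:
rsum(data=[11, 11, 4, 8])
  rsum(data=[11, 4, 8])
    rsum(data=[4, 8])
      rsum(data=[8])
        rsum(data=[])
        -> return 0
      -> return 8
    -> return 12
  -> return 23
-> return 34

Final answer: 34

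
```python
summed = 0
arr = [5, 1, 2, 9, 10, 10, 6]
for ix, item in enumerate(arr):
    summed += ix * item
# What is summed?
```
Trace:
  summed=0
  summed=0, ix=0, item=5
  summed=1, ix=1, item=1
  summed=5, ix=2, item=2
  summed=32, ix=3, item=9
  summed=72, ix=4, item=10
  summed=122, ix=5, item=10
  summed=158, ix=6, item=6

Final answer: 158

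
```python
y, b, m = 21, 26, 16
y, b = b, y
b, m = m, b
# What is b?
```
Trace:
  y=21, b=26, m=16
  y=26, b=21, m=16
  y=26, b=16, m=21

Final answer: 16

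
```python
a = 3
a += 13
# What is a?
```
Trace:
  a=3
  a=16

Final answer: 16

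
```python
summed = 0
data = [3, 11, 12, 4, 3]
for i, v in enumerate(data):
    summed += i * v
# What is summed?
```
Trace:
  summed=0
  summed=0, i=0, v=3
  summed=11, i=1, v=11
  summed=35, i=2, v=12
  summed=47, i=3, v=4
  summed=59, i=4, v=3

Final answer: 59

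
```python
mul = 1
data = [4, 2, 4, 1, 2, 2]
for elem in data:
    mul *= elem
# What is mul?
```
Trace:
  mul=1
  mul=4, elem=4
  mul=8, elem=2
  mul=32, elem=4
  mul=32, elem=1
  mul=64, elem=2
  mul=128, elem=2

Final answer: 128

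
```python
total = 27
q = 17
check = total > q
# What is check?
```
Trace:
  total=27
  total=27, q=17
  total=27, q=17, check=True

Final answer: True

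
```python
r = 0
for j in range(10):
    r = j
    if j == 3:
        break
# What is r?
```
Trace:
  r=0
  r=0, j=0
  r=1, j=1
  r=2, j=2
  r=3, j=3

Final answer: 3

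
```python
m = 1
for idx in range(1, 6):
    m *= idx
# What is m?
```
Trace:
  m=1
  m=1, idx=1
  m=2, idx=2
  m=6, idx=3
  m=24, idx=4
  m=120, idx=5

Final answer: 120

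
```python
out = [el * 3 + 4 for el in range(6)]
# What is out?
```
Trace:
  el=0
  el=1
  el=2
  el=3
  el=4
  el=5
  out=[4, 7, 10, 13, 16, 19]

Final answer: [4, 7, 10, 13, 16, 19]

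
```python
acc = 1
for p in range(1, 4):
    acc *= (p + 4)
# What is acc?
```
Trace:
  acc=1
  acc=5, p=1
  acc=30, p=2
  acc=210, p=3

Final answer: 210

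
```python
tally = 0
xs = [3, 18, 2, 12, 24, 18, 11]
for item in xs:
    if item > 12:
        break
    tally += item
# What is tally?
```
Trace:
  tally=0
  tally=3, item=3
  tally=3, item=18

Final answer: 3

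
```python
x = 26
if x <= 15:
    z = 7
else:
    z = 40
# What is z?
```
Trace:
  x=26
  x=26, z=40

Final answer: 40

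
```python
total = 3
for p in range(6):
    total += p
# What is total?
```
Trace:
  total=3
  total=3, p=0
  total=4, p=1
  total=6, p=2
  total=9, p=3
  total=13, p=4
  total=18, p=5

Final answer: 18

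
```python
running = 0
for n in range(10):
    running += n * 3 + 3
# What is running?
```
Trace:
  running=0
  running=3, n=0
  running=9, n=1
  running=18, n=2
  running=30, n=3
  running=45, n=4
  running=63, n=5
  running=84, n=6
  running=108, n=7
  running=135, n=8
  running=165, n=9

Final answer: 165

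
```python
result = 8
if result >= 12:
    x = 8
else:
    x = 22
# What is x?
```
Trace:
  result=8
  result=8, x=22

Final answer: 22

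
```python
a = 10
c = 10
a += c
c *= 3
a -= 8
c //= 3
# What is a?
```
Trace:
  a=10
  a=10, c=10
  a=20, c=10
  a=20, c=30
  a=12, c=30
  a=12, c=10

Final answer: 12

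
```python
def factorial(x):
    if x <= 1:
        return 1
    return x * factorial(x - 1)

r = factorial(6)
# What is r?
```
Call trace:
factorial(x=6)
  factorial(x=5)
    factorial(x=4)
      factorial(x=3)
        factorial(x=2)
          factorial(x=1)
          -> return 1
        -> return 2
      -> return 6
    -> return 24
  -> return 120
-> return 720

Final answer: 720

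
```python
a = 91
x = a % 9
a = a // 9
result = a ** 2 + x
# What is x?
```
Trace:
  a=91
  a=91, x=1
  a=10, x=1
  a=10, x=1, result=101

Final answer: 1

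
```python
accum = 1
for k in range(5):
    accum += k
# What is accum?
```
Trace:
  accum=1
  accum=1, k=0
  accum=2, k=1
  accum=4, k=2
  accum=7, k=3
  accum=11, k=4

Final answer: 11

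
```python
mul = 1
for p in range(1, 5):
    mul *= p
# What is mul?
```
Trace:
  mul=1
  mul=1, p=1
  mul=2, p=2
  mul=6, p=3
  mul=24, p=4

Final answer: 24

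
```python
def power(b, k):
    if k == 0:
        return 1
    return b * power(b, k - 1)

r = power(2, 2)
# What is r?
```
Call trace:
power(b=2, k=2)
  power(b=2, k=1)
    power(b=2, k=0)
    -> return 1
  -> return 2
-> return 4

Final answer: 4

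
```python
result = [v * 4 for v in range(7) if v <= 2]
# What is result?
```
Trace:
  v=0
  v=1
  v=2
  v=3
  v=4
  v=5
  v=6
  result=[0, 4, 8]

Final answer: [0, 4, 8]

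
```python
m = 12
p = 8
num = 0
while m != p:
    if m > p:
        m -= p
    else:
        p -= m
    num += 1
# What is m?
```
Trace:
  m=12
  m=12, p=8
  m=12, p=8, num=0
  m=4, p=8, num=1
  m=4, p=4, num=2

Final answer: 4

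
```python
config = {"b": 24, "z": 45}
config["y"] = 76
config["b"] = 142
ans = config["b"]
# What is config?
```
Trace:
  config={'b': 24, 'z': 45}
  config={'b': 24, 'z': 45, 'y': 76}
  config={'b': 142, 'z': 45, 'y': 76}
  config={'b': 142, 'z': 45, 'y': 76}, ans=142

Final answer: {'b': 142, 'z': 45, 'y': 76}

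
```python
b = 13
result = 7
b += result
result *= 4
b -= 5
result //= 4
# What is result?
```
Trace:
  b=13
  b=13, result=7
  b=20, result=7
  b=20, result=28
  b=15, result=28
  b=15, result=7

Final answer: 7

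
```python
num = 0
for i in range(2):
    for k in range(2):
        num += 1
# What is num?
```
Trace:
  num=0
  num=1, i=0, k=0
  num=2, i=0, k=1
  num=3, i=1, k=0
  num=4, i=1, k=1

Final answer: 4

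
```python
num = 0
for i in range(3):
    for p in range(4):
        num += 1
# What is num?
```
Trace:
  num=0
  num=1, i=0, p=0
  num=2, i=0, p=1
  num=3, i=0, p=2
  num=4, i=0, p=3
  num=5, i=1, p=0
  num=6, i=1, p=1
  num=7, i=1, p=2
  num=8, i=1, p=3
  num=9, i=2, p=0
  num=10, i=2, p=1
  num=11, i=2, p=2
  num=12, i=2, p=3

Final answer: 12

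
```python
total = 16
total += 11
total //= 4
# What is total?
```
Trace:
  total=16
  total=27
  total=6

Final answer: 6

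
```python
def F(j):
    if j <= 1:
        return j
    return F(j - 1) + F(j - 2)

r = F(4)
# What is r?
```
Call trace (a repeated sub-call is expanded the first time; later identical calls just restate its return value):
F(j=4)
  F(j=3)
    F(j=2)
      F(j=1)
      -> return 1
      F(j=0)
      -> return 0
    -> return 1
    F(j=1)
    -> return 1
  -> return 2
  F(j=2) -> return 1  (same call as traced above)
-> return 3

Final answer: 3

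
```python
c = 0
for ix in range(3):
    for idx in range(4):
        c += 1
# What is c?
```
Trace:
  c=0
  c=1, ix=0, idx=0
  c=2, ix=0, idx=1
  c=3, ix=0, idx=2
  c=4, ix=0, idx=3
  c=5, ix=1, idx=0
  c=6, ix=1, idx=1
  c=7, ix=1, idx=2
  c=8, ix=1, idx=3
  c=9, ix=2, idx=0
  c=10, ix=2, idx=1
  c=11, ix=2, idx=2
  c=12, ix=2, idx=3

Final answer: 12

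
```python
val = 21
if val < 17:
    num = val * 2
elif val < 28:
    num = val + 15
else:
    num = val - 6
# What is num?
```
Trace:
  val=21
  val=21, num=36

Final answer: 36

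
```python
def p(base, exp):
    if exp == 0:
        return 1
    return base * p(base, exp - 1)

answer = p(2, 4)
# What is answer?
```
Call trace:
p(base=2, exp=4)
  p(base=2, exp=3)
    p(base=2, exp=2)
      p(base=2, exp=1)
        p(base=2, exp=0)
        -> return 1
      -> return 2
    -> return 4
  -> return 8
-> return 16

Final answer: 16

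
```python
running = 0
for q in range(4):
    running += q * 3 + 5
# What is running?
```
Trace:
  running=0
  running=5, q=0
  running=13, q=1
  running=24, q=2
  running=38, q=3

Final answer: 38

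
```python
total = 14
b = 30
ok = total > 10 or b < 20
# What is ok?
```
Trace:
  total=14
  total=14, b=30
  total=14, b=30, ok=True

Final answer: True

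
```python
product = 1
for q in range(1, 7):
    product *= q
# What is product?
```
Trace:
  product=1
  product=1, q=1
  product=2, q=2
  product=6, q=3
  product=24, q=4
  product=120, q=5
  product=720, q=6

Final answer: 720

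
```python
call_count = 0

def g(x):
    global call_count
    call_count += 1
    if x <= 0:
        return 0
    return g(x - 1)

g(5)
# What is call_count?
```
Call trace:
g(x=5)
  g(x=4)
    g(x=3)
      g(x=2)
        g(x=1)
          g(x=0)
          -> return 0
        -> return 0
      -> return 0
    -> return 0
  -> return 0
-> return 0

call_count is incremented once per call. g is entered once for each x = 5, 4, 3, 2, 1, 0 (the x <= 0 call returns without recursing), i.e. 5 + 1 calls.
call_count = 6

Final answer: 6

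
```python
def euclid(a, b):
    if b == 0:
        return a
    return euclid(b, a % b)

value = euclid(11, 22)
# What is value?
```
Call trace:
euclid(a=11, b=22)
  euclid(a=22, b=11)
    euclid(a=11, b=0)
    -> return 11
  -> return 11
-> return 11

Final answer: 11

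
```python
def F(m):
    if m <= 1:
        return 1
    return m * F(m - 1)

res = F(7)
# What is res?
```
Call trace:
F(m=7)
  F(m=6)
    F(m=5)
      F(m=4)
        F(m=3)
          F(m=2)
            F(m=1)
            -> return 1
          -> return 2
        -> return 6
      -> return 24
    -> return 120
  -> return 720
-> return 5040

Final answer: 5040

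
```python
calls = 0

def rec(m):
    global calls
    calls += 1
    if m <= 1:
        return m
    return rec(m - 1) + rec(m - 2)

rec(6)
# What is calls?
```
Call trace (a repeated sub-call is expanded the first time; later identical calls just restate its return value):
rec(m=6)
  rec(m=5)
    rec(m=4)
      rec(m=3)
        rec(m=2)
          rec(m=1)
          -> return 1
          rec(m=0)
          -> return 0
        -> return 1
        rec(m=1)
        -> return 1
      -> return 2
      rec(m=2) -> return 1  (same call as traced above)
    -> return 3
    rec(m=3) -> return 2  (same call as traced above)
  -> return 5
  rec(m=4) -> return 3  (same call as traced above)
-> return 8

calls is incremented once per call, so count the calls in each subtree. Let C(m) = number of calls made by rec(m).
C(0) = C(1) = 1 (base case, no recursion); C(m) = 1 + C(m - 1) + C(m - 2) otherwise.
C(2) = 1 + C(1) + C(0) = 1 + 1 + 1 = 3
C(3) = 1 + C(2) + C(1) = 1 + 3 + 1 = 5
C(4) = 1 + C(3) + C(2) = 1 + 5 + 3 = 9
C(5) = 1 + C(4) + C(3) = 1 + 9 + 5 = 15
C(6) = 1 + C(5) + C(4) = 1 + 15 + 9 = 25
calls = C(6) = 25

Final answer: 25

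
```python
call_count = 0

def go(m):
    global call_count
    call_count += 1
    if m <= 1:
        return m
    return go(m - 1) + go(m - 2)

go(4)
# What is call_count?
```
Call trace (a repeated sub-call is expanded the first time; later identical calls just restate its return value):
go(m=4)
  go(m=3)
    go(m=2)
      go(m=1)
      -> return 1
      go(m=0)
      -> return 0
    -> return 1
    go(m=1)
    -> return 1
  -> return 2
  go(m=2) -> return 1  (same call as traced above)
-> return 3

call_count is incremented once per call, so count the calls in each subtree. Let C(m) = number of calls made by go(m).
C(0) = C(1) = 1 (base case, no recursion); C(m) = 1 + C(m - 1) + C(m - 2) otherwise.
C(2) = 1 + C(1) + C(0) = 1 + 1 + 1 = 3
C(3) = 1 + C(2) + C(1) = 1 + 3 + 1 = 5
C(4) = 1 + C(3) + C(2) = 1 + 5 + 3 = 9
call_count = C(4) = 9

Final answer: 9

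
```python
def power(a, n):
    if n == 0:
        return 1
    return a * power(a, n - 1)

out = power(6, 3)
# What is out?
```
Call trace:
power(a=6, n=3)
  power(a=6, n=2)
    power(a=6, n=1)
      power(a=6, n=0)
      -> return 1
    -> return 6
  -> return 36
-> return 216

Final answer: 216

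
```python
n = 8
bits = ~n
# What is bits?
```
Trace:
  n=8
  n=8, bits=-9

Final answer: -9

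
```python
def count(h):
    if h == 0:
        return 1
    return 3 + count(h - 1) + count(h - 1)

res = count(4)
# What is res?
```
Call trace (a repeated sub-call is expanded the first time; later identical calls just restate its return value):
count(h=4)
  count(h=3)
    count(h=2)
      count(h=1)
        count(h=0)
        -> return 1
        count(h=0)
        -> return 1
      -> return 5
      count(h=1) -> return 5  (same call as traced above)
    -> return 13
    count(h=2) -> return 13  (same call as traced above)
  -> return 29
  count(h=3) -> return 29  (same call as traced above)
-> return 61

Final answer: 61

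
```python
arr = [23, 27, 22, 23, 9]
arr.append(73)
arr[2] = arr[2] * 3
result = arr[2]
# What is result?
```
Trace:
  arr=[23, 27, 22, 23, 9]
  arr=[23, 27, 22, 23, 9, 73]
  arr=[23, 27, 66, 23, 9, 73]
  arr=[23, 27, 66, 23, 9, 73], result=66

Final answer: 66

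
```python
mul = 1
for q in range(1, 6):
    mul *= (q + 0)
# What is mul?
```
Trace:
  mul=1
  mul=1, q=1
  mul=2, q=2
  mul=6, q=3
  mul=24, q=4
  mul=120, q=5

Final answer: 120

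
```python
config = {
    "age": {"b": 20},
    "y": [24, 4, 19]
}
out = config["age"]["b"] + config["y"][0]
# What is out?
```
Trace:
  config={'age': {'b': 20}, 'y': [24, 4, 19]}
  config={'age': {'b': 20}, 'y': [24, 4, 19]}, out=44

Final answer: 44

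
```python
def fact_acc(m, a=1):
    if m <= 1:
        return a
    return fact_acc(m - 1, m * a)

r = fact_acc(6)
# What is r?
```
Call trace:
fact_acc(m=6, a=1)
  fact_acc(m=5, a=6)
    fact_acc(m=4, a=30)
      fact_acc(m=3, a=120)
        fact_acc(m=2, a=360)
          fact_acc(m=1, a=720)
          -> return 720
        -> return 720
      -> return 720
    -> return 720
  -> return 720
-> return 720

Final answer: 720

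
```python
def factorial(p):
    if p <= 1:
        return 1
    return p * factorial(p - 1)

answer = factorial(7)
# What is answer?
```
Call trace:
factorial(p=7)
  factorial(p=6)
    factorial(p=5)
      factorial(p=4)
        factorial(p=3)
          factorial(p=2)
            factorial(p=1)
            -> return 1
          -> return 2
        -> return 6
      -> return 24
    -> return 120
  -> return 720
-> return 5040

Final answer: 5040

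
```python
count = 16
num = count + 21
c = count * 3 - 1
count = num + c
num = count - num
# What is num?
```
Trace:
  count=16
  count=16, num=37
  count=16, num=37, c=47
  count=84, num=37, c=47
  count=84, num=47, c=47

Final answer: 47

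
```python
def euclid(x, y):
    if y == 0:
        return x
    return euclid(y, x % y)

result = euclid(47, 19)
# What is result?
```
Call trace:
euclid(x=47, y=19)
  euclid(x=19, y=9)
    euclid(x=9, y=1)
      euclid(x=1, y=0)
      -> return 1
    -> return 1
  -> return 1
-> return 1

Final answer: 1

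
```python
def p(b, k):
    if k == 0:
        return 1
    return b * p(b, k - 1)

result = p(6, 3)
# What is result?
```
Call trace:
p(b=6, k=3)
  p(b=6, k=2)
    p(b=6, k=1)
      p(b=6, k=0)
      -> return 1
    -> return 6
  -> return 36
-> return 216

Final answer: 216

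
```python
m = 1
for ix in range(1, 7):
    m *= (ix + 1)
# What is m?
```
Trace:
  m=1
  m=2, ix=1
  m=6, ix=2
  m=24, ix=3
  m=120, ix=4
  m=720, ix=5
  m=5040, ix=6

Final answer: 5040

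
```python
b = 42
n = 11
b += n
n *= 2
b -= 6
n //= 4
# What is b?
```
Trace:
  b=42
  b=42, n=11
  b=53, n=11
  b=53, n=22
  b=47, n=22
  b=47, n=5

Final answer: 47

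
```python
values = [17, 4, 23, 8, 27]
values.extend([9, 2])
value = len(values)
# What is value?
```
Trace:
  values=[17, 4, 23, 8, 27]
  values=[17, 4, 23, 8, 27, 9, 2]
  values=[17, 4, 23, 8, 27, 9, 2], value=7

Final answer: 7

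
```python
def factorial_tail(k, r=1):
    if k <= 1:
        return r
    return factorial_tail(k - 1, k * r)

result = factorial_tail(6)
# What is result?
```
Call trace:
factorial_tail(k=6, r=1)
  factorial_tail(k=5, r=6)
    factorial_tail(k=4, r=30)
      factorial_tail(k=3, r=120)
        factorial_tail(k=2, r=360)
          factorial_tail(k=1, r=720)
          -> return 720
        -> return 720
      -> return 720
    -> return 720
  -> return 720
-> return 720

Final answer: 720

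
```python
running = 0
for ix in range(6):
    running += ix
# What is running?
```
Trace:
  running=0
  running=0, ix=0
  running=1, ix=1
  running=3, ix=2
  running=6, ix=3
  running=10, ix=4
  running=15, ix=5

Final answer: 15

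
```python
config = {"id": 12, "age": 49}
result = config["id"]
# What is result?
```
Trace:
  config={'id': 12, 'age': 49}
  config={'id': 12, 'age': 49}, result=12

Final answer: 12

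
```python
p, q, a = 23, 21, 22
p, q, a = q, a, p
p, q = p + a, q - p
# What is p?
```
Trace:
  p=23, q=21, a=22
  p=21, q=22, a=23
  p=44, q=1, a=23

Final answer: 44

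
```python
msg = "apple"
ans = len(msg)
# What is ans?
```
Trace:
  msg='apple'
  msg='apple', ans=5

Final answer: 5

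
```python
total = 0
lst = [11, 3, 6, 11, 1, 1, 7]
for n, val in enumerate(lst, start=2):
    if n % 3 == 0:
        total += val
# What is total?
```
Trace:
  total=0
  total=0, n=2, val=11
  total=3, n=3, val=3
  total=3, n=4, val=6
  total=3, n=5, val=11
  total=4, n=6, val=1
  total=4, n=7, val=1
  total=4, n=8, val=7

Final answer: 4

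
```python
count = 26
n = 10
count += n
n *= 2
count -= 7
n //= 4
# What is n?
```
Trace:
  count=26
  count=26, n=10
  count=36, n=10
  count=36, n=20
  count=29, n=20
  count=29, n=5

Final answer: 5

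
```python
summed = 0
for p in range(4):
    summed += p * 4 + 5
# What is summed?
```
Trace:
  summed=0
  summed=5, p=0
  summed=14, p=1
  summed=27, p=2
  summed=44, p=3

Final answer: 44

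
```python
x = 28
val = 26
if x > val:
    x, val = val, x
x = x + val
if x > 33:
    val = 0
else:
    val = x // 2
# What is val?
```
Trace:
  x=28
  x=28, val=26
  x=26, val=28
  x=54, val=28
  x=54, val=0

Final answer: 0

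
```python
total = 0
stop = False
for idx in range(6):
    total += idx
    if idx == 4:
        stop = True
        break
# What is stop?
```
Trace:
  total=0
  total=0, stop=False
  total=0, stop=False, idx=0
  total=1, stop=False, idx=1
  total=3, stop=False, idx=2
  total=6, stop=False, idx=3
  total=10, stop=True, idx=4

Final answer: True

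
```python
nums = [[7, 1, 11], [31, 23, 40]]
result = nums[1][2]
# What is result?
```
Trace:
  nums=[[7, 1, 11], [31, 23, 40]]
  nums=[[7, 1, 11], [31, 23, 40]], result=40

Final answer: 40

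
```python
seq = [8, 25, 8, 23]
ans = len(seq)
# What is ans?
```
Trace:
  seq=[8, 25, 8, 23]
  seq=[8, 25, 8, 23], ans=4

Final answer: 4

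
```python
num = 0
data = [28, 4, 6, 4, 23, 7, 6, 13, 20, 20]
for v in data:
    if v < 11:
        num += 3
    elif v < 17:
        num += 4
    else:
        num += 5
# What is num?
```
Trace:
  num=0
  num=5, v=28
  num=8, v=4
  num=11, v=6
  num=14, v=4
  num=19, v=23
  num=22, v=7
  num=25, v=6
  num=29, v=13
  num=34, v=20
  num=39, v=20

Final answer: 39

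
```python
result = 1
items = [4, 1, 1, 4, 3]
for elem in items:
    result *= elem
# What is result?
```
Trace:
  result=1
  result=4, elem=4
  result=4, elem=1
  result=4, elem=1
  result=16, elem=4
  result=48, elem=3

Final answer: 48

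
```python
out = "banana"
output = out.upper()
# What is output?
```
Trace:
  out='banana'
  out='banana', output='BANANA'

Final answer: 'BANANA'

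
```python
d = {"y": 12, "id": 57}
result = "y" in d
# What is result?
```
Trace:
  d={'y': 12, 'id': 57}
  d={'y': 12, 'id': 57}, result=True

Final answer: True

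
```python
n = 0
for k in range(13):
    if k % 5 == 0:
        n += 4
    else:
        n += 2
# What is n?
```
Trace:
  n=0
  n=4, k=0
  n=6, k=1
  n=8, k=2
  n=10, k=3
  n=12, k=4
  n=16, k=5
  n=18, k=6
  n=20, k=7
  n=22, k=8
  n=24, k=9
  n=28, k=10
  n=30, k=11
  n=32, k=12

Final answer: 32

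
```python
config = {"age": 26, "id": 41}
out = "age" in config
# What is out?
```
Trace:
  config={'age': 26, 'id': 41}
  config={'age': 26, 'id': 41}, out=True

Final answer: True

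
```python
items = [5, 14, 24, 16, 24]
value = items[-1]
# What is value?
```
Trace:
  items=[5, 14, 24, 16, 24]
  items=[5, 14, 24, 16, 24], value=24

Final answer: 24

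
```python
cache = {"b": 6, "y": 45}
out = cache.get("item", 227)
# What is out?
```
Trace:
  cache={'b': 6, 'y': 45}
  cache={'b': 6, 'y': 45}, out=227

Final answer: 227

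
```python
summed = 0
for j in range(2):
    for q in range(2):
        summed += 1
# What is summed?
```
Trace:
  summed=0
  summed=1, j=0, q=0
  summed=2, j=0, q=1
  summed=3, j=1, q=0
  summed=4, j=1, q=1

Final answer: 4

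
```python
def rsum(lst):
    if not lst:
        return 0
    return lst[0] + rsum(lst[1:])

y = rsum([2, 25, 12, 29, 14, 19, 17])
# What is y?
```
Call trace:
rsum(lst=[2, 25, 12, 29, 14, 19, 17])
  rsum(lst=[25, 12, 29, 14, 19, 17])
    rsum(lst=[12, 29, 14, 19, 17])
      rsum(lst=[29, 14, 19, 17])
        rsum(lst=[14, 19, 17])
          rsum(lst=[19, 17])
            rsum(lst=[17])
              rsum(lst=[])
              -> return 0
            -> return 17
          -> return 36
        -> return 50
      -> return 79
    -> return 91
  -> return 116
-> return 118

Final answer: 118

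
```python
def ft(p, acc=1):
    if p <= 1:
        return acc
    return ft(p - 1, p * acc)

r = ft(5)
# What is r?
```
Call trace:
ft(p=5, acc=1)
  ft(p=4, acc=5)
    ft(p=3, acc=20)
      ft(p=2, acc=60)
        ft(p=1, acc=120)
        -> return 120
      -> return 120
    -> return 120
  -> return 120
-> return 120

Final answer: 120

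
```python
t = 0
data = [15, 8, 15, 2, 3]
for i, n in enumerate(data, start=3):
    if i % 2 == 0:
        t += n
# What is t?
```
Trace:
  t=0
  t=0, i=3, n=15
  t=8, i=4, n=8
  t=8, i=5, n=15
  t=10, i=6, n=2
  t=10, i=7, n=3

Final answer: 10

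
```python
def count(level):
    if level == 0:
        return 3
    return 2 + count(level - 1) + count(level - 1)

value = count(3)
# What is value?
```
Call trace (a repeated sub-call is expanded the first time; later identical calls just restate its return value):
count(level=3)
  count(level=2)
    count(level=1)
      count(level=0)
      -> return 3
      count(level=0)
      -> return 3
    -> return 8
    count(level=1) -> return 8  (same call as traced above)
  -> return 18
  count(level=2) -> return 18  (same call as traced above)
-> return 38

Final answer: 38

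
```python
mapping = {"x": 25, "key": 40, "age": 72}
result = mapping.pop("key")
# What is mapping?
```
Trace:
  mapping={'x': 25, 'key': 40, 'age': 72}
  mapping={'x': 25, 'age': 72}, result=40

Final answer: {'x': 25, 'age': 72}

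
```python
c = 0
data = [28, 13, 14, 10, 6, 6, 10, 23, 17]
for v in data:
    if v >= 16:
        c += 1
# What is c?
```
Trace:
  c=0
  c=1, v=28
  c=1, v=13
  c=1, v=14
  c=1, v=10
  c=1, v=6
  c=1, v=6
  c=1, v=10
  c=2, v=23
  c=3, v=17

Final answer: 3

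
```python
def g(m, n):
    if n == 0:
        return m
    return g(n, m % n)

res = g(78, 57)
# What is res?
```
Call trace:
g(m=78, n=57)
  g(m=57, n=21)
    g(m=21, n=15)
      g(m=15, n=6)
        g(m=6, n=3)
          g(m=3, n=0)
          -> return 3
        -> return 3
      -> return 3
    -> return 3
  -> return 3
-> return 3

Final answer: 3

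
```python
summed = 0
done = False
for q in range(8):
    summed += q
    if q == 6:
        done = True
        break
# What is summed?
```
Trace:
  summed=0
  summed=0, done=False
  summed=0, done=False, q=0
  summed=1, done=False, q=1
  summed=3, done=False, q=2
  summed=6, done=False, q=3
  summed=10, done=False, q=4
  summed=15, done=False, q=5
  summed=21, done=True, q=6

Final answer: 21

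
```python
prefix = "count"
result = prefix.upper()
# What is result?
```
Trace:
  prefix='count'
  prefix='count', result='COUNT'

Final answer: 'COUNT'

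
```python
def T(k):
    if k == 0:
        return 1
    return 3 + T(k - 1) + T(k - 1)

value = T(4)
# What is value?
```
Call trace (a repeated sub-call is expanded the first time; later identical calls just restate its return value):
T(k=4)
  T(k=3)
    T(k=2)
      T(k=1)
        T(k=0)
        -> return 1
        T(k=0)
        -> return 1
      -> return 5
      T(k=1) -> return 5  (same call as traced above)
    -> return 13
    T(k=2) -> return 13  (same call as traced above)
  -> return 29
  T(k=3) -> return 29  (same call as traced above)
-> return 61

Final answer: 61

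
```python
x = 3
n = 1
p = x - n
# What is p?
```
Trace:
  x=3
  x=3, n=1
  x=3, n=1, p=2

Final answer: 2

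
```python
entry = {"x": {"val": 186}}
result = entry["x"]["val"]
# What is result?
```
Trace:
  entry={'x': {'val': 186}}
  entry={'x': {'val': 186}}, result=186

Final answer: 186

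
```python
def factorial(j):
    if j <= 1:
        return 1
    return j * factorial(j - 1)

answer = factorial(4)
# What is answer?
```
Call trace:
factorial(j=4)
  factorial(j=3)
    factorial(j=2)
      factorial(j=1)
      -> return 1
    -> return 2
  -> return 6
-> return 24

Final answer: 24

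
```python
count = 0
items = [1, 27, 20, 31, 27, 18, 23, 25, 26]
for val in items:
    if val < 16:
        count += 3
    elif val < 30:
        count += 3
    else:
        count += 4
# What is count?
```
Trace:
  count=0
  count=3, val=1
  count=6, val=27
  count=9, val=20
  count=13, val=31
  count=16, val=27
  count=19, val=18
  count=22, val=23
  count=25, val=25
  count=28, val=26

Final answer: 28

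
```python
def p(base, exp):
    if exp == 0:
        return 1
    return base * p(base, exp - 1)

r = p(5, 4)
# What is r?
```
Call trace:
p(base=5, exp=4)
  p(base=5, exp=3)
    p(base=5, exp=2)
      p(base=5, exp=1)
        p(base=5, exp=0)
        -> return 1
      -> return 5
    -> return 25
  -> return 125
-> return 625

Final answer: 625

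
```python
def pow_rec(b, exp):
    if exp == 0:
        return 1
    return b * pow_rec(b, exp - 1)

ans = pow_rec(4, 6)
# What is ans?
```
Call trace:
pow_rec(b=4, exp=6)
  pow_rec(b=4, exp=5)
    pow_rec(b=4, exp=4)
      pow_rec(b=4, exp=3)
        pow_rec(b=4, exp=2)
          pow_rec(b=4, exp=1)
            pow_rec(b=4, exp=0)
            -> return 1
          -> return 4
        -> return 16
      -> return 64
    -> return 256
  -> return 1024
-> return 4096

Final answer: 4096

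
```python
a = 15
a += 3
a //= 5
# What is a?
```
Trace:
  a=15
  a=18
  a=3

Final answer: 3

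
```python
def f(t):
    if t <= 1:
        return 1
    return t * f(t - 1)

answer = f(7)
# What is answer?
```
Call trace:
f(t=7)
  f(t=6)
    f(t=5)
      f(t=4)
        f(t=3)
          f(t=2)
            f(t=1)
            -> return 1
          -> return 2
        -> return 6
      -> return 24
    -> return 120
  -> return 720
-> return 5040

Final answer: 5040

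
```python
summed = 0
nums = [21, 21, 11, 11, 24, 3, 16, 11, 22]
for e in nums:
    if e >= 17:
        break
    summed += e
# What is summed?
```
Trace:
  summed=0
  summed=0, e=21

Final answer: 0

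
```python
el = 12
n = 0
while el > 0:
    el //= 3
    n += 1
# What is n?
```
Trace:
  el=12
  el=12, n=0
  el=4, n=1
  el=1, n=2
  el=0, n=3

Final answer: 3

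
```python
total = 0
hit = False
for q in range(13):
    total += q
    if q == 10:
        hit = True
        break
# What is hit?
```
Trace:
  total=0
  total=0, hit=False
  total=0, hit=False, q=0
  total=1, hit=False, q=1
  total=3, hit=False, q=2
  total=6, hit=False, q=3
  total=10, hit=False, q=4
  total=15, hit=False, q=5
  total=21, hit=False, q=6
  total=28, hit=False, q=7
  total=36, hit=False, q=8
  total=45, hit=False, q=9
  total=55, hit=True, q=10

Final answer: True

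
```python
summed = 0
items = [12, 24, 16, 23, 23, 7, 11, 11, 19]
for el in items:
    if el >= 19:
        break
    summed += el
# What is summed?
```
Trace:
  summed=0
  summed=12, el=12
  summed=12, el=24

Final answer: 12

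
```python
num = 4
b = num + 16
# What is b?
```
Trace:
  num=4
  num=4, b=20

Final answer: 20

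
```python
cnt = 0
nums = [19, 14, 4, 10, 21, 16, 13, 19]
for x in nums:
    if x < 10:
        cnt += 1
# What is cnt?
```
Trace:
  cnt=0
  cnt=0, x=19
  cnt=0, x=14
  cnt=1, x=4
  cnt=1, x=10
  cnt=1, x=21
  cnt=1, x=16
  cnt=1, x=13
  cnt=1, x=19

Final answer: 1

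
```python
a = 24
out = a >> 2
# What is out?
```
Trace:
  a=24
  a=24, out=6

Final answer: 6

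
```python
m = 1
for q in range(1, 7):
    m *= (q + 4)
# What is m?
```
Trace:
  m=1
  m=5, q=1
  m=30, q=2
  m=210, q=3
  m=1680, q=4
  m=15120, q=5
  m=151200, q=6

Final answer: 151200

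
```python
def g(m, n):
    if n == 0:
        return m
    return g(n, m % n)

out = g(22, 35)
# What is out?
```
Call trace:
g(m=22, n=35)
  g(m=35, n=22)
    g(m=22, n=13)
      g(m=13, n=9)
        g(m=9, n=4)
          g(m=4, n=1)
            g(m=1, n=0)
            -> return 1
          -> return 1
        -> return 1
      -> return 1
    -> return 1
  -> return 1
-> return 1

Final answer: 1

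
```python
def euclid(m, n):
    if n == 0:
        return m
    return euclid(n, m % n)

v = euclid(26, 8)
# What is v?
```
Call trace:
euclid(m=26, n=8)
  euclid(m=8, n=2)
    euclid(m=2, n=0)
    -> return 2
  -> return 2
-> return 2

Final answer: 2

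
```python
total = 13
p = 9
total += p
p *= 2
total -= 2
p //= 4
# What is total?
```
Trace:
  total=13
  total=13, p=9
  total=22, p=9
  total=22, p=18
  total=20, p=18
  total=20, p=4

Final answer: 20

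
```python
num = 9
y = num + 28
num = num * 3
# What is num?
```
Trace:
  num=9
  num=9, y=37
  num=27, y=37

Final answer: 27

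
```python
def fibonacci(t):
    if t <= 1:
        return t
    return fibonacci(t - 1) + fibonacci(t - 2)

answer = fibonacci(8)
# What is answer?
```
Call trace (a repeated sub-call is expanded the first time; later identical calls just restate its return value):
fibonacci(t=8)
  fibonacci(t=7)
    fibonacci(t=6)
      fibonacci(t=5)
        fibonacci(t=4)
          fibonacci(t=3)
            fibonacci(t=2)
              fibonacci(t=1)
              -> return 1
              fibonacci(t=0)
              -> return 0
            -> return 1
            fibonacci(t=1)
            -> return 1
          -> return 2
          fibonacci(t=2) -> return 1  (same call as traced above)
        -> return 3
        fibonacci(t=3) -> return 2  (same call as traced above)
      -> return 5
      fibonacci(t=4) -> return 3  (same call as traced above)
    -> return 8
    fibonacci(t=5) -> return 5  (same call as traced above)
  -> return 13
  fibonacci(t=6) -> return 8  (same call as traced above)
-> return 21

Final answer: 21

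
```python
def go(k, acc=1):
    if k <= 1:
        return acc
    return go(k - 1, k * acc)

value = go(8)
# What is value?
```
Call trace:
go(k=8, acc=1)
  go(k=7, acc=8)
    go(k=6, acc=56)
      go(k=5, acc=336)
        go(k=4, acc=1680)
          go(k=3, acc=6720)
            go(k=2, acc=20160)
              go(k=1, acc=40320)
              -> return 40320
            -> return 40320
          -> return 40320
        -> return 40320
      -> return 40320
    -> return 40320
  -> return 40320
-> return 40320

Final answer: 40320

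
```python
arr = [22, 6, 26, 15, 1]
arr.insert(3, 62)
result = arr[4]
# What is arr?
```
Trace:
  arr=[22, 6, 26, 15, 1]
  arr=[22, 6, 26, 62, 15, 1]
  arr=[22, 6, 26, 62, 15, 1], result=15

Final answer: [22, 6, 26, 62, 15, 1]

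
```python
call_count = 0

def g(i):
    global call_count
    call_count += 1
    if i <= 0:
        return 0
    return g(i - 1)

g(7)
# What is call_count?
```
Call trace:
g(i=7)
  g(i=6)
    g(i=5)
      g(i=4)
        g(i=3)
          g(i=2)
            g(i=1)
              g(i=0)
              -> return 0
            -> return 0
          -> return 0
        -> return 0
      -> return 0
    -> return 0
  -> return 0
-> return 0

call_count is incremented once per call. g is entered once for each i = 7, 6, 5, 4, 3, 2, 1, 0 (the i <= 0 call returns without recursing), i.e. 7 + 1 calls.
call_count = 8

Final answer: 8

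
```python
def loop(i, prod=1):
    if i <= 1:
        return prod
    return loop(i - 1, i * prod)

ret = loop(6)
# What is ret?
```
Call trace:
loop(i=6, prod=1)
  loop(i=5, prod=6)
    loop(i=4, prod=30)
      loop(i=3, prod=120)
        loop(i=2, prod=360)
          loop(i=1, prod=720)
          -> return 720
        -> return 720
      -> return 720
    -> return 720
  -> return 720
-> return 720

Final answer: 720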